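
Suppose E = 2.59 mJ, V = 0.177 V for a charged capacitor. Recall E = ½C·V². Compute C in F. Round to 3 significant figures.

Rearranging: C = 2E/V².
E = 2.59 mJ = 0.002590 J; V = 0.177 V.
C = 0.1653 F

0.165 F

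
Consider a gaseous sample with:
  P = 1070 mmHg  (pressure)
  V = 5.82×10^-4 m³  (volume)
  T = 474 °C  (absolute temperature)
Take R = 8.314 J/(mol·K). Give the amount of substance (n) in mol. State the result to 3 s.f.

0.0134 mol

From the ideal-gas law: n = PV/(RT).
P = 1070 mmHg = 1.427×10^5 Pa; V = 5.82×10^-4 m³; T = 474 °C = 747.1 K; R = 8.314 J/(mol·K).
n = 0.01337 mol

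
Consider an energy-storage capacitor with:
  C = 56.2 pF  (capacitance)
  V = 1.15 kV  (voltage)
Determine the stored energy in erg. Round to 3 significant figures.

Directly: E = ½CV².
C = 56.2 pF = 5.620×10^-11 F; V = 1.15 kV = 1150 V.
E = 3.716×10^-5 J  (the unit combination reduces to kg·m²/s² = J)
3.716×10^-5 J × (1 erg / 1.000×10^-7 J) = 371.6 erg

372 erg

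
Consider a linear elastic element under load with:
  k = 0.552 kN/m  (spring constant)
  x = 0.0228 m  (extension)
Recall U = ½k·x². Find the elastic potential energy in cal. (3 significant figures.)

0.0343 cal

Directly: U = ½kx².
k = 0.552 kN/m = 552.0 N/m; x = 0.0228 m.
U = 0.1435 J
0.1435 J × (1 cal / 4.184 J) = 0.03429 cal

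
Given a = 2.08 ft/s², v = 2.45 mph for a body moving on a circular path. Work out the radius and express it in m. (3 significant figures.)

1.89 m

Solving a = v²/r for r: r = v²/a.
a = 2.08 ft/s² = 0.6340 m/s²; v = 2.45 mph = 1.095 m/s.
r = 1.892 m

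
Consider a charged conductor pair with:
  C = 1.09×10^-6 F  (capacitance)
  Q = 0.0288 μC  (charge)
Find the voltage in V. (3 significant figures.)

0.0264 V

Rearranging C = Q/V for V: V = Q/C.
C = 1.09×10^-6 F; Q = 0.0288 μC = 2.880×10^-8 C.
V = 0.02642 V  (the unit combination reduces to kg·m²/(A·s³) = V)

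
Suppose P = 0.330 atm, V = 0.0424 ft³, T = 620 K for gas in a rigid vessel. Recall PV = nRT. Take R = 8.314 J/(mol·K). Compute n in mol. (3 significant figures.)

0.00779 mol

Rearranging PV = nRT for n: n = PV/(RT).
P = 0.330 atm = 33437 Pa; V = 0.0424 ft³ = 0.001201 m³; T = 620 K; R = 8.314 J/(mol·K).
n = 0.007788 mol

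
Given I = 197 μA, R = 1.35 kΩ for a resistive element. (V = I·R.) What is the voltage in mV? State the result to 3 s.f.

266 mV

V is given directly by: V = IR.
I = 197 μA = 1.970×10^-4 A; R = 1.35 kΩ = 1350 Ω.
V = 0.2659 V
0.2659 V × (1 mV / 0.001000 V) = 265.9 mV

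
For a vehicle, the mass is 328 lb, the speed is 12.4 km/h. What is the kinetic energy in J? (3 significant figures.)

883 J

KE is given directly by: KE = ½mv².
m = 328 lb = 148.8 kg; v = 12.4 km/h = 3.444 m/s.
KE = 882.6 J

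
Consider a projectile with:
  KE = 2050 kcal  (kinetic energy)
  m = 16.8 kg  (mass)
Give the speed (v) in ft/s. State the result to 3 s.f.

3320 ft/s

Rearranging: v = √(2·KE/m).
KE = 2050 kcal = 8.577×10^6 J; m = 16.8 kg.
v = 1010 m/s
1010 m/s × (1 ft/s / 0.3048 m/s) = 3315 ft/s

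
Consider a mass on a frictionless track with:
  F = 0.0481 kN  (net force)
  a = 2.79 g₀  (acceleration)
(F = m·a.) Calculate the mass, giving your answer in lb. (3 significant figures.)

3.88 lb

Rearranging: m = F/a.
F = 0.0481 kN = 48.10 N; a = 2.79 g₀ = 27.36 m/s².
m = 1.758 kg
1.758 kg × (1 lb / 0.4536 kg) = 3.876 lb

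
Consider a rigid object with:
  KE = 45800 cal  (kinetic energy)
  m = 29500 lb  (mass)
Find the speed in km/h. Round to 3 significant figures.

19.3 km/h

Solving KE = ½mv² for v: v = √(2·KE/m).
KE = 45800 cal = 1.916×10^5 J; m = 29500 lb = 13381 kg.
v = 5.352 m/s
5.352 m/s × (1 km/h / 0.2778 m/s) = 19.27 km/h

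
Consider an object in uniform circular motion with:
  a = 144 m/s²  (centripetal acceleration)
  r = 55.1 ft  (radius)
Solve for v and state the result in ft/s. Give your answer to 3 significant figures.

Rearranging a = v²/r for v: v = √(a·r).
a = 144 m/s²; r = 55.1 ft = 16.79 m.
v = 49.18 m/s
49.18 m/s × (1 ft/s / 0.3048 m/s) = 161.3 ft/s

161 ft/s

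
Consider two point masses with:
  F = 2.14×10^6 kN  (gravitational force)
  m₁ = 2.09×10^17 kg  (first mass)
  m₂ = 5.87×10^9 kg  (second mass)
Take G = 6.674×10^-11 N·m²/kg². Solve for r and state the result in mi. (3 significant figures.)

Rearranging F = G·m₁·m₂/r² for r: r = √(G·m₁m₂/F).
F = 2.14×10^6 kN = 2.140×10^9 N; m₁ = 2.09×10^17 kg; m₂ = 5.87×10^9 kg; G = 6.674×10^-11 N·m²/kg².
r = 6186 m
6186 m × (1 mi / 1609 m) = 3.844 mi

3.84 mi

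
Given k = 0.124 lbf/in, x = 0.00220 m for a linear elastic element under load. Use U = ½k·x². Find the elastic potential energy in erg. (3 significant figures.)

U is given directly by: U = ½kx².
k = 0.124 lbf/in = 21.72 N/m; x = 0.00220 m.
U = 5.255×10^-5 J  (the unit combination reduces to kg·m²/s² = J)
5.255×10^-5 J × (1 erg / 1.000×10^-7 J) = 525.5 erg

526 erg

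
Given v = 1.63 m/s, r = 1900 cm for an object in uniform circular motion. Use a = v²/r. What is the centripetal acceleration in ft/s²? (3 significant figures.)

0.459 ft/s²

a is given directly by: a = v²/r.
v = 1.63 m/s; r = 1900 cm = 19.00 m.
a = 0.1398 m/s²
0.1398 m/s² × (1 ft/s² / 0.3048 m/s²) = 0.4588 ft/s²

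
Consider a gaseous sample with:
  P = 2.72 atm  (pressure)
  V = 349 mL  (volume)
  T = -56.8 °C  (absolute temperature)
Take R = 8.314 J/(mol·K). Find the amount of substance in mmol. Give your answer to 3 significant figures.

From the ideal-gas law: n = PV/(RT).
P = 2.72 atm = 2.756×10^5 Pa; V = 349 mL = 3.490×10^-4 m³; T = -56.8 °C = 216.3 K; R = 8.314 J/(mol·K).
n = 0.05347 mol
0.05347 mol × (1 mmol / 0.001000 mol) = 53.47 mmol

53.5 mmol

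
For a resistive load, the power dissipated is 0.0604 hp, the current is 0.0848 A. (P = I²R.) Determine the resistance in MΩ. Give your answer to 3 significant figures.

0.00626 MΩ

Rearranging: R = P/I².
P = 0.0604 hp = 45.04 W; I = 0.0848 A.
R = 6263 Ω
6263 Ω × (1 MΩ / 1.000×10^6 Ω) = 0.006263 MΩ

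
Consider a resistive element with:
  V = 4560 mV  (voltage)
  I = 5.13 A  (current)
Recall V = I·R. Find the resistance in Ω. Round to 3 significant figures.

0.889 Ω

Rearranging: R = V/I.
V = 4560 mV = 4.560 V; I = 5.13 A.
R = 0.8889 Ω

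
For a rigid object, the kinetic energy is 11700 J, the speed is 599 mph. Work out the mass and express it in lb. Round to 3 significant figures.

0.719 lb

Solving KE = ½mv² for m: m = 2·KE/v².
KE = 11700 J; v = 599 mph = 267.8 m/s.
m = 0.3263 kg
0.3263 kg × (1 lb / 0.4536 kg) = 0.7195 lb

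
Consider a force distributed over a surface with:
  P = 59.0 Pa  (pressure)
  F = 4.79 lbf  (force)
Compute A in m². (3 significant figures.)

Solving P = F/A for A: A = F/P.
P = 59.0 Pa; F = 4.79 lbf = 21.31 N.
A = 0.3611 m²

0.361 m²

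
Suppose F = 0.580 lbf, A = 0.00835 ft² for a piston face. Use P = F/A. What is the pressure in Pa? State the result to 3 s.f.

3330 Pa

P is given directly by: P = F/A.
F = 0.580 lbf = 2.580 N; A = 0.00835 ft² = 7.757×10^-4 m².
P = 3326 Pa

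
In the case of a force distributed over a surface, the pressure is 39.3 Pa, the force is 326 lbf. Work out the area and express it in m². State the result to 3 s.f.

36.9 m²

Solving P = F/A for A: A = F/P.
P = 39.3 Pa; F = 326 lbf = 1450 N.
A = 36.90 m²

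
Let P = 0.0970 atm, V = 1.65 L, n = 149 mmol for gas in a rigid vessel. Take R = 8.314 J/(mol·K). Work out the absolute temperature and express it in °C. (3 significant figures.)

-260 °C

Solving PV = nRT for T: T = PV/(nR).
P = 0.0970 atm = 9829 Pa; V = 1.65 L = 0.001650 m³; n = 149 mmol = 0.1490 mol; R = 8.314 J/(mol·K).
T = 13.09 K
13.09 K − 273.15 = -260.1 °C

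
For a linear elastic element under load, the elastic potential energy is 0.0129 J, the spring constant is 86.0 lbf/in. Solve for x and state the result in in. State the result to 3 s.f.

Rearranging U = ½k·x² for x: x = √(2U/k).
U = 0.0129 J; k = 86.0 lbf/in = 15061 N/m.
x = 0.001309 m
0.001309 m × (1 in / 0.02540 m) = 0.05153 in

0.0515 in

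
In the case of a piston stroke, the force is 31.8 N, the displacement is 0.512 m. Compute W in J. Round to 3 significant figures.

16.3 J

W is given directly by: W = F·d.
F = 31.8 N; d = 0.512 m.
W = 16.28 J  (the unit combination reduces to kg·m²/s² = J)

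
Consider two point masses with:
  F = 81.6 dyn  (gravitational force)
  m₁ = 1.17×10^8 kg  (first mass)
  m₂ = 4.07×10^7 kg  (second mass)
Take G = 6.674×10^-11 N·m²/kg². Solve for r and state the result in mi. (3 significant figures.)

From Newton's law of gravitation: r = √(G·m₁m₂/F).
F = 81.6 dyn = 8.160×10^-4 N; m₁ = 1.17×10^8 kg; m₂ = 4.07×10^7 kg; G = 6.674×10^-11 N·m²/kg².
r = 19735 m
19735 m × (1 mi / 1609 m) = 12.26 mi

12.3 mi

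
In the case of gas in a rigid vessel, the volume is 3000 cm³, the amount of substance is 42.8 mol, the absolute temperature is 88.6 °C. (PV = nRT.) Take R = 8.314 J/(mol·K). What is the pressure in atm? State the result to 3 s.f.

Directly: P = nRT/V.
V = 3000 cm³ = 0.003000 m³; n = 42.8 mol; T = 88.6 °C = 361.8 K; R = 8.314 J/(mol·K).
P = 4.291×10^7 Pa  (the unit combination reduces to kg/(m·s²) = Pa)
4.291×10^7 Pa × (1 atm / 1.013×10^5 Pa) = 423.5 atm

423 atm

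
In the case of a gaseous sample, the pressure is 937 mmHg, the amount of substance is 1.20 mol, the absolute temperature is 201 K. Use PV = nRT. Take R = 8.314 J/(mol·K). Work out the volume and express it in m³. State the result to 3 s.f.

0.0161 m³

Rearranging: V = nRT/P.
P = 937 mmHg = 1.249×10^5 Pa; n = 1.20 mol; T = 201 K; R = 8.314 J/(mol·K).
V = 0.01605 m³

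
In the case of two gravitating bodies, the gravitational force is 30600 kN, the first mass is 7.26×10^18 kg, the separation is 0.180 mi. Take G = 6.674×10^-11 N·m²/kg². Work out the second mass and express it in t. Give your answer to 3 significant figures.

Rearranging: m₂ = F·r²/(G·m₁).
F = 30600 kN = 3.060×10^7 N; m₁ = 7.26×10^18 kg; r = 0.180 mi = 289.7 m; G = 6.674×10^-11 N·m²/kg².
m₂ = 5300 kg
5300 kg × (1 t / 1000 kg) = 5.300 t

5.30 t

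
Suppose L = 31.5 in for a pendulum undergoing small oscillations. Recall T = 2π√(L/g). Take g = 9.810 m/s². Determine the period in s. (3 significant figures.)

T is given directly by: T = 2π√(L/g).
L = 31.5 in = 0.8001 m; g = 9.810 m/s².
T = 1.794 s

1.79 s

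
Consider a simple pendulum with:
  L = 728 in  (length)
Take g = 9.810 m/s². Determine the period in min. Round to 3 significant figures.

0.144 min

Directly: T = 2π√(L/g).
L = 728 in = 18.49 m; g = 9.810 m/s².
T = 8.626 s
8.626 s × (1 min / 60.00 s) = 0.1438 min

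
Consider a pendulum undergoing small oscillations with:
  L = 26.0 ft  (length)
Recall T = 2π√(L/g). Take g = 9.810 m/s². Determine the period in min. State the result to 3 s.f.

Directly: T = 2π√(L/g).
L = 26.0 ft = 7.925 m; g = 9.810 m/s².
T = 5.647 s
5.647 s × (1 min / 60.00 s) = 0.09412 min

0.0941 min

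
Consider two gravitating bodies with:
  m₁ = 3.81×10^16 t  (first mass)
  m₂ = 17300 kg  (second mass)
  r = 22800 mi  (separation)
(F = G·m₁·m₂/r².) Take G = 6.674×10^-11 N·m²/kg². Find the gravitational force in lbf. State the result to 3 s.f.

From Newton's law of gravitation: F = Gm₁m₂/r².
m₁ = 3.81×10^16 t = 3.810×10^19 kg; m₂ = 17300 kg; r = 22800 mi = 3.669×10^7 m; G = 6.674×10^-11 N·m²/kg².
F = 0.03267 N  (the unit combination reduces to kg·m/s² = N)
0.03267 N × (1 lbf / 4.448 N) = 0.007345 lbf

0.00735 lbf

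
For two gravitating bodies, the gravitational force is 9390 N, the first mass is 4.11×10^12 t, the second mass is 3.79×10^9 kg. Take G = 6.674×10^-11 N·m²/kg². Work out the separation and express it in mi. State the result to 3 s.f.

Rearranging: r = √(G·m₁m₂/F).
F = 9390 N; m₁ = 4.11×10^12 t = 4.110×10^15 kg; m₂ = 3.79×10^9 kg; G = 6.674×10^-11 N·m²/kg².
r = 3.327×10^5 m
3.327×10^5 m × (1 mi / 1609 m) = 206.8 mi

207 mi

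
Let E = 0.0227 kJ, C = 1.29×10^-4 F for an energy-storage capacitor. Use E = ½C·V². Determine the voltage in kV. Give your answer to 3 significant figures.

0.593 kV

Rearranging: V = √(2E/C).
E = 0.0227 kJ = 22.70 J; C = 1.29×10^-4 F.
V = 593.2 V  (the unit combination reduces to kg·m²/(A·s³) = V)
593.2 V × (1 kV / 1000 V) = 0.5932 kV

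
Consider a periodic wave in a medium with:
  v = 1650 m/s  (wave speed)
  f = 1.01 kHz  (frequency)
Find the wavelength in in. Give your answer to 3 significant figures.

Rearranging v = f·λ for λ: λ = v/f.
v = 1650 m/s; f = 1.01 kHz = 1010 Hz.
λ = 1.634 m
1.634 m × (1 in / 0.02540 m) = 64.32 in

64.3 in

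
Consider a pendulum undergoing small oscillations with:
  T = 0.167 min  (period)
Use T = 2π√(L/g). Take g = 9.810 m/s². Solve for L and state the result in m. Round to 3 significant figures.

24.9 m

Solving T = 2π√(L/g) for L: L = g·(T/2π)².
T = 0.167 min = 10.02 s; g = 9.810 m/s².
L = 24.95 m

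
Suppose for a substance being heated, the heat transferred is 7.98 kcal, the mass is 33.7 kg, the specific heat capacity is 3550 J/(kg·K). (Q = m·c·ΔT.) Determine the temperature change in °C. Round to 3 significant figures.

Solving Q = m·c·ΔT for ΔT: ΔT = Q/(m·c).
Q = 7.98 kcal = 33388 J; m = 33.7 kg; c = 3550 J/(kg·K).
ΔT = 0.2791 K
Since 1 °C = 1 K, 0.2791 °C.

0.279 °C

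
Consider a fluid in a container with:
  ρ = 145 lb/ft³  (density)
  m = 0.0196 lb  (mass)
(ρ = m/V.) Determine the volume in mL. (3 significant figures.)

Rearranging: V = m/ρ.
ρ = 145 lb/ft³ = 2323 kg/m³; m = 0.0196 lb = 0.008890 kg.
V = 3.828×10^-6 m³
3.828×10^-6 m³ × (1 mL / 1.000×10^-6 m³) = 3.828 mL

3.83 mL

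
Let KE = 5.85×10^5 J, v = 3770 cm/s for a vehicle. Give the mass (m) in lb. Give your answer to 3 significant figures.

Rearranging KE = ½mv² for m: m = 2·KE/v².
KE = 5.85×10^5 J; v = 3770 cm/s = 37.70 m/s.
m = 823.2 kg
823.2 kg × (1 lb / 0.4536 kg) = 1815 lb

1810 lb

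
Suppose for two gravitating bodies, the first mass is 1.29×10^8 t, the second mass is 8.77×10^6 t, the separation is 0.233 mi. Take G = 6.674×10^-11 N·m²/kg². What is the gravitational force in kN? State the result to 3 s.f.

537 kN

From Newton's law of gravitation: F = Gm₁m₂/r².
m₁ = 1.29×10^8 t = 1.290×10^11 kg; m₂ = 8.77×10^6 t = 8.770×10^9 kg; r = 0.233 mi = 375.0 m; G = 6.674×10^-11 N·m²/kg².
F = 5.370×10^5 N  (the unit combination reduces to kg·m/s² = N)
5.370×10^5 N × (1 kN / 1000 N) = 537.0 kN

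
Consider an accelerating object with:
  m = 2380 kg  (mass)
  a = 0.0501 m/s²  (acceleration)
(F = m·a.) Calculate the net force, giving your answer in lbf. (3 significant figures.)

26.8 lbf

F is given directly by: F = m·a.
m = 2380 kg; a = 0.0501 m/s².
F = 119.2 N
119.2 N × (1 lbf / 4.448 N) = 26.81 lbf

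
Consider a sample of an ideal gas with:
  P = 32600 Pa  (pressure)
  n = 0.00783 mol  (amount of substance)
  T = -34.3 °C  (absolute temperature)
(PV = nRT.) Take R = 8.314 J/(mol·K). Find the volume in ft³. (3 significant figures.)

0.0168 ft³

Rearranging: V = nRT/P.
P = 32600 Pa; n = 0.00783 mol; T = -34.3 °C = 238.8 K; R = 8.314 J/(mol·K).
V = 4.770×10^-4 m³
4.770×10^-4 m³ × (1 ft³ / 0.02832 m³) = 0.01684 ft³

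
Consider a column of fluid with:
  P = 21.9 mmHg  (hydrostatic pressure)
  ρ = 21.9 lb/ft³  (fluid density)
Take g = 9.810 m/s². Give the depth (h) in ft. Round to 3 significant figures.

Rearranging: h = P/(ρ·g).
P = 21.9 mmHg = 2920 Pa; ρ = 21.9 lb/ft³ = 350.8 kg/m³; g = 9.810 m/s².
h = 0.8484 m
0.8484 m × (1 ft / 0.3048 m) = 2.784 ft

2.78 ft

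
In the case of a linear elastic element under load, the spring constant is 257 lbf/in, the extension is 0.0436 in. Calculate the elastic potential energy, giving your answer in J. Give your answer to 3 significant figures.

0.0276 J

U is given directly by: U = ½kx².
k = 257 lbf/in = 45008 N/m; x = 0.0436 in = 0.001107 m.
U = 0.02760 J  (the unit combination reduces to kg·m²/s² = J)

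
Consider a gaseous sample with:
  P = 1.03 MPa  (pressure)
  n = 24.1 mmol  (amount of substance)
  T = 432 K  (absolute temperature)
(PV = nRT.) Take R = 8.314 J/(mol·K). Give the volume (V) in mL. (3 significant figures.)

84.0 mL

Rearranging: V = nRT/P.
P = 1.03 MPa = 1.030×10^6 Pa; n = 24.1 mmol = 0.02410 mol; T = 432 K; R = 8.314 J/(mol·K).
V = 8.404×10^-5 m³
8.404×10^-5 m³ × (1 mL / 1.000×10^-6 m³) = 84.04 mL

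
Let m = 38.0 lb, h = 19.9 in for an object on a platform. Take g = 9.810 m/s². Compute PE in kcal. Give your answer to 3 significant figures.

0.0204 kcal

PE is given directly by: PE = mgh.
m = 38.0 lb = 17.24 kg; h = 19.9 in = 0.5055 m; g = 9.810 m/s².
PE = 85.47 J
85.47 J × (1 kcal / 4184 J) = 0.02043 kcal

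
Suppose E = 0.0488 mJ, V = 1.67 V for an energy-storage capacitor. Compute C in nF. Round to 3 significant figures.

Rearranging E = ½C·V² for C: C = 2E/V².
E = 0.0488 mJ = 4.880×10^-5 J; V = 1.67 V.
C = 3.500×10^-5 F
3.500×10^-5 F × (1 nF / 1.000×10^-9 F) = 34996 nF

35000 nF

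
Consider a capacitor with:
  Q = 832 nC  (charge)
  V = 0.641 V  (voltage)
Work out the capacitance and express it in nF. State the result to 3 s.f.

Directly: C = Q/V.
Q = 832 nC = 8.320×10^-7 C; V = 0.641 V.
C = 1.298×10^-6 F
1.298×10^-6 F × (1 nF / 1.000×10^-9 F) = 1298 nF

1300 nF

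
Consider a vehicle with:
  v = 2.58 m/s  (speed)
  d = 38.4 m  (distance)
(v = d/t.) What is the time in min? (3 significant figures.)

0.248 min

Solving v = d/t for t: t = d/v.
v = 2.58 m/s; d = 38.4 m.
t = 14.88 s
14.88 s × (1 min / 60.00 s) = 0.2481 min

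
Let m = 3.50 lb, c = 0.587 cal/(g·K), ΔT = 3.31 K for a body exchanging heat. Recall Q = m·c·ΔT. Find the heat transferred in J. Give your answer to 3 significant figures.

12900 J

Directly: Q = mcΔT.
m = 3.50 lb = 1.588 kg; c = 0.587 cal/(g·K) = 2456 J/(kg·K); ΔT = 3.31 K.
Q = 12906 J  (the unit combination reduces to kg·m²/s² = J)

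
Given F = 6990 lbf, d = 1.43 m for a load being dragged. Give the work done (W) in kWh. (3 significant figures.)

0.0124 kWh

Directly: W = F·d.
F = 6990 lbf = 31093 N; d = 1.43 m.
W = 44463 J
44463 J × (1 kWh / 3.600×10^6 J) = 0.01235 kWh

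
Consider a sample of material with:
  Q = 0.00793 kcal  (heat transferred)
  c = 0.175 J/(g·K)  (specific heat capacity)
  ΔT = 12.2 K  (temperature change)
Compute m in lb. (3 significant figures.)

Rearranging Q = m·c·ΔT for m: m = Q/(c·ΔT).
Q = 0.00793 kcal = 33.18 J; c = 0.175 J/(g·K) = 175.0 J/(kg·K); ΔT = 12.2 K.
m = 0.01554 kg
0.01554 kg × (1 lb / 0.4536 kg) = 0.03426 lb

0.0343 lb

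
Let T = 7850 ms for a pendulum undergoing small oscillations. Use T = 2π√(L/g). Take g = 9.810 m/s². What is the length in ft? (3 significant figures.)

50.2 ft

Rearranging: L = g·(T/2π)².
T = 7850 ms = 7.850 s; g = 9.810 m/s².
L = 15.31 m
15.31 m × (1 ft / 0.3048 m) = 50.24 ft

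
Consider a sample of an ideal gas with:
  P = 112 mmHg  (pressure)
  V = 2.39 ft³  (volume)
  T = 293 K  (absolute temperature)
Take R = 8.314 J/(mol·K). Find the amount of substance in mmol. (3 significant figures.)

415 mmol

From the ideal-gas law: n = PV/(RT).
P = 112 mmHg = 14932 Pa; V = 2.39 ft³ = 0.06768 m³; T = 293 K; R = 8.314 J/(mol·K).
n = 0.4148 mol
0.4148 mol × (1 mmol / 0.001000 mol) = 414.8 mmol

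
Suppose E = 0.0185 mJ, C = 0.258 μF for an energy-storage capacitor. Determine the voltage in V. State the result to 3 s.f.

Rearranging E = ½C·V² for V: V = √(2E/C).
E = 0.0185 mJ = 1.850×10^-5 J; C = 0.258 μF = 2.580×10^-7 F.
V = 11.98 V  (the unit combination reduces to kg·m²/(A·s³) = V)

12.0 V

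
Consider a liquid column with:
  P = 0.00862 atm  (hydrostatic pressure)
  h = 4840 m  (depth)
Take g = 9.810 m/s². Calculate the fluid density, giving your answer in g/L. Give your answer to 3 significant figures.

0.0184 g/L

Rearranging P = ρ·g·h for ρ: ρ = P/(g·h).
P = 0.00862 atm = 873.4 Pa; h = 4840 m; g = 9.810 m/s².
ρ = 0.01840 kg/m³
Since 1 g/L = 1 kg/m³, 0.01840 g/L.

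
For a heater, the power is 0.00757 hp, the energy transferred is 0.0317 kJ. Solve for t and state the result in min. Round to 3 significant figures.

0.0936 min

Solving P = W/t for t: t = W/P.
P = 0.00757 hp = 5.645 W; W = 0.0317 kJ = 31.70 J.
t = 5.616 s
5.616 s × (1 min / 60.00 s) = 0.09359 min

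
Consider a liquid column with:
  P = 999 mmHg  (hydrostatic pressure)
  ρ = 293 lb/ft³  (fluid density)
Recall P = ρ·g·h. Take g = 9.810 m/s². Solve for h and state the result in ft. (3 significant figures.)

Rearranging P = ρ·g·h for h: h = P/(ρ·g).
P = 999 mmHg = 1.332×10^5 Pa; ρ = 293 lb/ft³ = 4693 kg/m³; g = 9.810 m/s².
h = 2.893 m
2.893 m × (1 ft / 0.3048 m) = 9.491 ft

9.49 ft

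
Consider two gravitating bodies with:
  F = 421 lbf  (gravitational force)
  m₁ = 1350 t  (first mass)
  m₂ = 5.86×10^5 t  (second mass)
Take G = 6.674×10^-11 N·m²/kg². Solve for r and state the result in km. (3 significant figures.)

Rearranging F = G·m₁·m₂/r² for r: r = √(G·m₁m₂/F).
F = 421 lbf = 1873 N; m₁ = 1350 t = 1.350×10^6 kg; m₂ = 5.86×10^5 t = 5.860×10^8 kg; G = 6.674×10^-11 N·m²/kg².
r = 5.310 m
5.310 m × (1 km / 1000 m) = 0.005310 km

0.00531 km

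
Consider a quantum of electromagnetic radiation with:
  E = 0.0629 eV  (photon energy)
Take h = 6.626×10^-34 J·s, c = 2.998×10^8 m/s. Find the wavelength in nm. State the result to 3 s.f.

19700 nm

Rearranging E = h·c/λ for λ: λ = hc/E.
E = 0.0629 eV = 1.008×10^-20 J; h = 6.626×10^-34 J·s; c = 2.998×10^8 m/s.
λ = 1.971×10^-5 m
1.971×10^-5 m × (1 nm / 1.000×10^-9 m) = 19712 nm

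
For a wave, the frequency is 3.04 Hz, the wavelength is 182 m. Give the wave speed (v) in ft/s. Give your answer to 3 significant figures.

v is given directly by: v = fλ.
f = 3.04 Hz; λ = 182 m.
v = 553.3 m/s
553.3 m/s × (1 ft/s / 0.3048 m/s) = 1815 ft/s

1820 ft/s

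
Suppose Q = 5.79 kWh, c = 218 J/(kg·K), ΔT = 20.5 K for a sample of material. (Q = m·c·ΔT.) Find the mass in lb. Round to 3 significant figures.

10300 lb

Rearranging: m = Q/(c·ΔT).
Q = 5.79 kWh = 2.084×10^7 J; c = 218 J/(kg·K); ΔT = 20.5 K.
m = 4664 kg
4664 kg × (1 lb / 0.4536 kg) = 10283 lb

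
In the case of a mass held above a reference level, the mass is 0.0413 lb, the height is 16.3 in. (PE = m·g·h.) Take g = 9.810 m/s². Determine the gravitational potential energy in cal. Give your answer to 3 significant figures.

0.0182 cal

Directly: PE = mgh.
m = 0.0413 lb = 0.01873 kg; h = 16.3 in = 0.4140 m; g = 9.810 m/s².
PE = 0.07609 J
0.07609 J × (1 cal / 4.184 J) = 0.01819 cal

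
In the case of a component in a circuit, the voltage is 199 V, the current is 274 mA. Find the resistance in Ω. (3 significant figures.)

726 Ω

Rearranging: R = V/I.
V = 199 V; I = 274 mA = 0.2740 A.
R = 726.3 Ω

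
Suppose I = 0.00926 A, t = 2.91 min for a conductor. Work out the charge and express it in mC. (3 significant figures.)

Directly: q = It.
I = 0.00926 A; t = 2.91 min = 174.6 s.
q = 1.617 C  (the unit combination reduces to A·s = C)
1.617 C × (1 mC / 0.001000 C) = 1617 mC

1620 mC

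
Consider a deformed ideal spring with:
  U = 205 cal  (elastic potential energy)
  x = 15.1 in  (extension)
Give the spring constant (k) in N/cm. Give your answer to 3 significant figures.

Rearranging U = ½k·x² for k: k = 2U/x².
U = 205 cal = 857.7 J; x = 15.1 in = 0.3835 m.
k = 11661 N/m
11661 N/m × (1 N/cm / 100.0 N/m) = 116.6 N/cm

117 N/cm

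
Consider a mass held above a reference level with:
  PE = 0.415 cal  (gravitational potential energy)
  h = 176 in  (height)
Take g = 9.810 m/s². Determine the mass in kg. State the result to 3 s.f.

0.0396 kg

Rearranging PE = m·g·h for m: m = PE/(g·h).
PE = 0.415 cal = 1.736 J; h = 176 in = 4.470 m; g = 9.810 m/s².
m = 0.03959 kg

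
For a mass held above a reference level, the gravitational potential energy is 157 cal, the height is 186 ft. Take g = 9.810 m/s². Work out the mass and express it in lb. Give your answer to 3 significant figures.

2.60 lb

Rearranging: m = PE/(g·h).
PE = 157 cal = 656.9 J; h = 186 ft = 56.69 m; g = 9.810 m/s².
m = 1.181 kg
1.181 kg × (1 lb / 0.4536 kg) = 2.604 lb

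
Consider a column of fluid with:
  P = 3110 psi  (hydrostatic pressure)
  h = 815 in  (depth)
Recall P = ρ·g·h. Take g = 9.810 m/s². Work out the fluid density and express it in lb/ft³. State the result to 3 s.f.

Solving P = ρ·g·h for ρ: ρ = P/(g·h).
P = 3110 psi = 2.144×10^7 Pa; h = 815 in = 20.70 m; g = 9.810 m/s².
ρ = 1.056×10^5 kg/m³
1.056×10^5 kg/m³ × (1 lb/ft³ / 16.02 kg/m³) = 6592 lb/ft³

6590 lb/ft³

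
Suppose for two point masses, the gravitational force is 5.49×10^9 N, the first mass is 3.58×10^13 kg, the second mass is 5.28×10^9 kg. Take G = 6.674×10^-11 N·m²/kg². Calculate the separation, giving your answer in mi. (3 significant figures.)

From Newton's law of gravitation: r = √(G·m₁m₂/F).
F = 5.49×10^9 N; m₁ = 3.58×10^13 kg; m₂ = 5.28×10^9 kg; G = 6.674×10^-11 N·m²/kg².
r = 47.94 m
47.94 m × (1 mi / 1609 m) = 0.02979 mi

0.0298 mi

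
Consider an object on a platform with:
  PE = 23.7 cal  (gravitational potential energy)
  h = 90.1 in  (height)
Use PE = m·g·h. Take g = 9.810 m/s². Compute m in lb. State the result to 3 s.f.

9.74 lb

Rearranging: m = PE/(g·h).
PE = 23.7 cal = 99.16 J; h = 90.1 in = 2.289 m; g = 9.810 m/s².
m = 4.417 kg
4.417 kg × (1 lb / 0.4536 kg) = 9.737 lb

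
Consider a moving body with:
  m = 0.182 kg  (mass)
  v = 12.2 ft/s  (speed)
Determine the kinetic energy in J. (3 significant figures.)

1.26 J

Directly: KE = ½mv².
m = 0.182 kg; v = 12.2 ft/s = 3.719 m/s.
KE = 1.258 J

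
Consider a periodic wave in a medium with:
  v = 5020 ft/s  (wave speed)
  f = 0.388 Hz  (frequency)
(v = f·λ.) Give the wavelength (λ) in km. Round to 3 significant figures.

Rearranging: λ = v/f.
v = 5020 ft/s = 1530 m/s; f = 0.388 Hz.
λ = 3944 m
3944 m × (1 km / 1000 m) = 3.944 km

3.94 km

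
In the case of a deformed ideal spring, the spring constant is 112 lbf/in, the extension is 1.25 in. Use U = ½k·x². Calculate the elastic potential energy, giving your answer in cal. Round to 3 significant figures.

2.36 cal

U is given directly by: U = ½kx².
k = 112 lbf/in = 19614 N/m; x = 1.25 in = 0.03175 m.
U = 9.886 J
9.886 J × (1 cal / 4.184 J) = 2.363 cal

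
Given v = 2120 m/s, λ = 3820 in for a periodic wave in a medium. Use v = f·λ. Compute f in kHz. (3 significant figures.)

0.0218 kHz

Solving v = f·λ for f: f = v/λ.
v = 2120 m/s; λ = 3820 in = 97.03 m.
f = 21.85 Hz
21.85 Hz × (1 kHz / 1000 Hz) = 0.02185 kHz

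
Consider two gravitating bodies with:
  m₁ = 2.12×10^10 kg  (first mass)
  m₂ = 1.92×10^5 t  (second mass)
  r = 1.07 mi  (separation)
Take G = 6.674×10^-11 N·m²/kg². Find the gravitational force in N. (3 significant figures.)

91.6 N

Directly: F = Gm₁m₂/r².
m₁ = 2.12×10^10 kg; m₂ = 1.92×10^5 t = 1.920×10^8 kg; r = 1.07 mi = 1722 m; G = 6.674×10^-11 N·m²/kg².
F = 91.61 N  (the unit combination reduces to kg·m/s² = N)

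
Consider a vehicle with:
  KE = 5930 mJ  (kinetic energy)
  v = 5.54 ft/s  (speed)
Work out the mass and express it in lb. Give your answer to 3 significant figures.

Rearranging: m = 2·KE/v².
KE = 5930 mJ = 5.930 J; v = 5.54 ft/s = 1.689 m/s.
m = 4.159 kg
4.159 kg × (1 lb / 0.4536 kg) = 9.170 lb

9.17 lb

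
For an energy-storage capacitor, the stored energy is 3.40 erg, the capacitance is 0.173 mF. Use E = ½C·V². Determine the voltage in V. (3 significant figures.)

Solving E = ½C·V² for V: V = √(2E/C).
E = 3.40 erg = 3.400×10^-7 J; C = 0.173 mF = 1.730×10^-4 F.
V = 0.06269 V

0.0627 V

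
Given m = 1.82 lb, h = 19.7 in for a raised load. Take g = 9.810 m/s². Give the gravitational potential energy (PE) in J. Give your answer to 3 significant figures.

4.05 J

Directly: PE = mgh.
m = 1.82 lb = 0.8255 kg; h = 19.7 in = 0.5004 m; g = 9.810 m/s².
PE = 4.052 J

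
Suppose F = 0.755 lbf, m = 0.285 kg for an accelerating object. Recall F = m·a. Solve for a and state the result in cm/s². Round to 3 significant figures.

1180 cm/s²

Solving F = m·a for a: a = F/m.
F = 0.755 lbf = 3.358 N; m = 0.285 kg.
a = 11.78 m/s²
11.78 m/s² × (1 cm/s² / 0.01000 m/s²) = 1178 cm/s²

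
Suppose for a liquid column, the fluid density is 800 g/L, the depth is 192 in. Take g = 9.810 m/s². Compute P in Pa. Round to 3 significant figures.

38300 Pa

Directly: P = ρgh.
ρ = 800 g/L = 800.0 kg/m³; h = 192 in = 4.877 m; g = 9.810 m/s².
P = 38273 Pa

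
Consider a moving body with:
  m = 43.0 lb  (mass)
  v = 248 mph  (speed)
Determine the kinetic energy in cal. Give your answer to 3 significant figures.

28600 cal

KE is given directly by: KE = ½mv².
m = 43.0 lb = 19.50 kg; v = 248 mph = 110.9 m/s.
KE = 1.199×10^5 J
1.199×10^5 J × (1 cal / 4.184 J) = 28649 cal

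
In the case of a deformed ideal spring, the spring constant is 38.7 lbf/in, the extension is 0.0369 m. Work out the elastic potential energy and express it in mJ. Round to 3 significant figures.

U is given directly by: U = ½kx².
k = 38.7 lbf/in = 6777 N/m; x = 0.0369 m.
U = 4.614 J
4.614 J × (1 mJ / 0.001000 J) = 4614 mJ

4610 mJ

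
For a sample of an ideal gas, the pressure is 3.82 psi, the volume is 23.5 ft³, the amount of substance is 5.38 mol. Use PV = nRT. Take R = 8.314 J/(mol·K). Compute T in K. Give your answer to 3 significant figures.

392 K

From the ideal-gas law: T = PV/(nR).
P = 3.82 psi = 26338 Pa; V = 23.5 ft³ = 0.6654 m³; n = 5.38 mol; R = 8.314 J/(mol·K).
T = 391.8 K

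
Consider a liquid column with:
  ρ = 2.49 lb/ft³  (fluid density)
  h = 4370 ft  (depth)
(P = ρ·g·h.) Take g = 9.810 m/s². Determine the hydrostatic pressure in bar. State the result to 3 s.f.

Directly: P = ρgh.
ρ = 2.49 lb/ft³ = 39.89 kg/m³; h = 4370 ft = 1332 m; g = 9.810 m/s².
P = 5.212×10^5 Pa
5.212×10^5 Pa × (1 bar / 1.000×10^5 Pa) = 5.212 bar

5.21 bar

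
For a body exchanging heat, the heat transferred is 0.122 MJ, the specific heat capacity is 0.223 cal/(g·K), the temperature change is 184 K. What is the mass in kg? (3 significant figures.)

0.711 kg

Solving Q = m·c·ΔT for m: m = Q/(c·ΔT).
Q = 0.122 MJ = 1.220×10^5 J; c = 0.223 cal/(g·K) = 933.0 J/(kg·K); ΔT = 184 K.
m = 0.7106 kg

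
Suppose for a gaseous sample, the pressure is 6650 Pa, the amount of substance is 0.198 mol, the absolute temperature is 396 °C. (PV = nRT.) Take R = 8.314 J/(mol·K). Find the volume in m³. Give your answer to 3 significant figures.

Rearranging PV = nRT for V: V = nRT/P.
P = 6650 Pa; n = 0.198 mol; T = 396 °C = 669.1 K; R = 8.314 J/(mol·K).
V = 0.1656 m³

0.166 m³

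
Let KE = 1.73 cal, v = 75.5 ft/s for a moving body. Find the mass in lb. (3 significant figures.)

0.0603 lb

Solving KE = ½mv² for m: m = 2·KE/v².
KE = 1.73 cal = 7.238 J; v = 75.5 ft/s = 23.01 m/s.
m = 0.02734 kg
0.02734 kg × (1 lb / 0.4536 kg) = 0.06027 lb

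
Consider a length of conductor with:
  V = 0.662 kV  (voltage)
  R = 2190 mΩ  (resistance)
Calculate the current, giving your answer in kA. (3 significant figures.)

From Ohm's law: I = V/R.
V = 0.662 kV = 662.0 V; R = 2190 mΩ = 2.190 Ω.
I = 302.3 A
302.3 A × (1 kA / 1000 A) = 0.3023 kA

0.302 kA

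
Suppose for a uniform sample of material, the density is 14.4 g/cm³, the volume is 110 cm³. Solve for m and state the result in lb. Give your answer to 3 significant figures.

3.49 lb

Rearranging ρ = m/V for m: m = ρV.
ρ = 14.4 g/cm³ = 14400 kg/m³; V = 110 cm³ = 1.100×10^-4 m³.
m = 1.584 kg
1.584 kg × (1 lb / 0.4536 kg) = 3.492 lb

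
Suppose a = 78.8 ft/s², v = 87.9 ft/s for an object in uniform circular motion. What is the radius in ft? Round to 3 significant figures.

Rearranging a = v²/r for r: r = v²/a.
a = 78.8 ft/s² = 24.02 m/s²; v = 87.9 ft/s = 26.79 m/s.
r = 29.89 m
29.89 m × (1 ft / 0.3048 m) = 98.05 ft

98.1 ft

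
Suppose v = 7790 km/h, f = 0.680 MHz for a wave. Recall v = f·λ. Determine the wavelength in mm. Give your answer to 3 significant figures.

3.18 mm

Solving v = f·λ for λ: λ = v/f.
v = 7790 km/h = 2164 m/s; f = 0.680 MHz = 6.800×10^5 Hz.
λ = 0.003182 m
0.003182 m × (1 mm / 0.001000 m) = 3.182 mm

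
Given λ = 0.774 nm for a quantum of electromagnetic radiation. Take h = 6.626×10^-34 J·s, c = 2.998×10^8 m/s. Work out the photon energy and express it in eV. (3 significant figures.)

1600 eV

Directly: E = hc/λ.
λ = 0.774 nm = 7.740×10^-10 m; h = 6.626×10^-34 J·s; c = 2.998×10^8 m/s.
E = 2.567×10^-16 J
2.567×10^-16 J × (1 eV / 1.602×10^-19 J) = 1602 eV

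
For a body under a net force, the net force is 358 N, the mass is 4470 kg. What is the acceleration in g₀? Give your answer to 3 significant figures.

0.00817 g₀

Rearranging: a = F/m.
F = 358 N; m = 4470 kg.
a = 0.08009 m/s²
0.08009 m/s² × (1 g₀ / 9.807 m/s²) = 0.008167 g₀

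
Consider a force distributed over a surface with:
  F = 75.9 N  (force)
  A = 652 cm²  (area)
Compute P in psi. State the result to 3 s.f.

0.169 psi

P is given directly by: P = F/A.
F = 75.9 N; A = 652 cm² = 0.06520 m².
P = 1164 Pa
1164 Pa × (1 psi / 6895 Pa) = 0.1688 psi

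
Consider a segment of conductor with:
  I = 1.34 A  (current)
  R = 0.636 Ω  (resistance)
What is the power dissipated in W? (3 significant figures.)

Directly: P = I²R.
I = 1.34 A; R = 0.636 Ω.
P = 1.142 W

1.14 W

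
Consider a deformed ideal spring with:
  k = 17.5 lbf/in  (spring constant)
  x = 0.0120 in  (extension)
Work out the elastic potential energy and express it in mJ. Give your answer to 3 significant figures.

U is given directly by: U = ½kx².
k = 17.5 lbf/in = 3065 N/m; x = 0.0120 in = 3.048×10^-4 m.
U = 1.424×10^-4 J
1.424×10^-4 J × (1 mJ / 0.001000 J) = 0.1424 mJ

0.142 mJ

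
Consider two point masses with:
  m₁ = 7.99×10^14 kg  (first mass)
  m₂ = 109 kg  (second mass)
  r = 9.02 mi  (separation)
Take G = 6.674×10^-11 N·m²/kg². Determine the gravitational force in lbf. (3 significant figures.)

F is given directly by: F = Gm₁m₂/r².
m₁ = 7.99×10^14 kg; m₂ = 109 kg; r = 9.02 mi = 14516 m; G = 6.674×10^-11 N·m²/kg².
F = 0.02758 N  (the unit combination reduces to kg·m/s² = N)
0.02758 N × (1 lbf / 4.448 N) = 0.006201 lbf

0.00620 lbf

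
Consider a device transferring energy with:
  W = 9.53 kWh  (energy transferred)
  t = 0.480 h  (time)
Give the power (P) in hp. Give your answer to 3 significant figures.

26.6 hp

P is given directly by: P = W/t.
W = 9.53 kWh = 3.431×10^7 J; t = 0.480 h = 1728 s.
P = 19854 W  (the unit combination reduces to kg·m²/s³ = W)
19854 W × (1 hp / 745.7 W) = 26.62 hp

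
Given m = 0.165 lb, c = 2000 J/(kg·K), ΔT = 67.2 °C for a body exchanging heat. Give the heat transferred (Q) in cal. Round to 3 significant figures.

2400 cal

Q is given directly by: Q = mcΔT.
m = 0.165 lb = 0.07484 kg; c = 2000 J/(kg·K); ΔT = 67.2 °C = 67.20 K.
Q = 10059 J  (the unit combination reduces to kg·m²/s² = J)
10059 J × (1 cal / 4.184 J) = 2404 cal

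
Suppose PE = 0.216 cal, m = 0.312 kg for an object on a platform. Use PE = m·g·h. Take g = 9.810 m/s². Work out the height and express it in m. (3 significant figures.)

0.295 m

Rearranging PE = m·g·h for h: h = PE/(m·g).
PE = 0.216 cal = 0.9037 J; m = 0.312 kg; g = 9.810 m/s².
h = 0.2953 m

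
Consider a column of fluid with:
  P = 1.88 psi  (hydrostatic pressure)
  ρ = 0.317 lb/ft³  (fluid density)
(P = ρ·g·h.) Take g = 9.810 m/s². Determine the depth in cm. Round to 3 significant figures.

Rearranging: h = P/(ρ·g).
P = 1.88 psi = 12962 Pa; ρ = 0.317 lb/ft³ = 5.078 kg/m³; g = 9.810 m/s².
h = 260.2 m
260.2 m × (1 cm / 0.01000 m) = 26021 cm

26000 cm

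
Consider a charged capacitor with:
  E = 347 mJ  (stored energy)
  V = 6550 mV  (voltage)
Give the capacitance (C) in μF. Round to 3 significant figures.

16200 μF

Rearranging: C = 2E/V².
E = 347 mJ = 0.3470 J; V = 6550 mV = 6.550 V.
C = 0.01618 F
0.01618 F × (1 μF / 1.000×10^-6 F) = 16176 μF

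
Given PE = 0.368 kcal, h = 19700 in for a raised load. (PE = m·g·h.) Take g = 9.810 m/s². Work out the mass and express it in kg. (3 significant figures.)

0.314 kg

Rearranging PE = m·g·h for m: m = PE/(g·h).
PE = 0.368 kcal = 1540 J; h = 19700 in = 500.4 m; g = 9.810 m/s².
m = 0.3137 kg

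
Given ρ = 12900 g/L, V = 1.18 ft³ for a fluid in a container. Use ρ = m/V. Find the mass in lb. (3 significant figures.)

Rearranging: m = ρV.
ρ = 12900 g/L = 12900 kg/m³; V = 1.18 ft³ = 0.03341 m³.
m = 431.0 kg
431.0 kg × (1 lb / 0.4536 kg) = 950.3 lb

950 lb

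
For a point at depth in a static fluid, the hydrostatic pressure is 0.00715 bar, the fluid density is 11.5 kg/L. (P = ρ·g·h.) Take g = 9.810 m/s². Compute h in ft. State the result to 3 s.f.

0.0208 ft

Rearranging P = ρ·g·h for h: h = P/(ρ·g).
P = 0.00715 bar = 715.0 Pa; ρ = 11.5 kg/L = 11500 kg/m³; g = 9.810 m/s².
h = 0.006338 m
0.006338 m × (1 ft / 0.3048 m) = 0.02079 ft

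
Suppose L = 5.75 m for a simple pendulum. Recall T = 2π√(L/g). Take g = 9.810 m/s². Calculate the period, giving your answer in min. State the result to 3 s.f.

Directly: T = 2π√(L/g).
L = 5.75 m; g = 9.810 m/s².
T = 4.810 s
4.810 s × (1 min / 60.00 s) = 0.08017 min

0.0802 min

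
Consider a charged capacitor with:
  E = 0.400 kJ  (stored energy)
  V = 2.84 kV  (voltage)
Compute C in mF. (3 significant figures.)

0.0992 mF

Rearranging: C = 2E/V².
E = 0.400 kJ = 400.0 J; V = 2.84 kV = 2840 V.
C = 9.919×10^-5 F
9.919×10^-5 F × (1 mF / 0.001000 F) = 0.09919 mF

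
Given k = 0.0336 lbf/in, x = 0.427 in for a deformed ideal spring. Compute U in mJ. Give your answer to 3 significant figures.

0.346 mJ

Directly: U = ½kx².
k = 0.0336 lbf/in = 5.884 N/m; x = 0.427 in = 0.01085 m.
U = 3.461×10^-4 J
3.461×10^-4 J × (1 mJ / 0.001000 J) = 0.3461 mJ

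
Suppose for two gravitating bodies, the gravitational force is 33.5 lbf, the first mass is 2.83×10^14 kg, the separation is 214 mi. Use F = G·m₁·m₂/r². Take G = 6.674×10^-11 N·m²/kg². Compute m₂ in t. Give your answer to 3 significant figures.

9.36×10^5 t

From Newton's law of gravitation: m₂ = F·r²/(G·m₁).
F = 33.5 lbf = 149.0 N; m₁ = 2.83×10^14 kg; r = 214 mi = 3.444×10^5 m; G = 6.674×10^-11 N·m²/kg².
m₂ = 9.358×10^8 kg
9.358×10^8 kg × (1 t / 1000 kg) = 9.358×10^5 t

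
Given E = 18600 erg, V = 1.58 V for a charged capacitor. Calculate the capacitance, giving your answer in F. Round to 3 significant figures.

0.00149 F

Rearranging E = ½C·V² for C: C = 2E/V².
E = 18600 erg = 0.001860 J; V = 1.58 V.
C = 0.001490 F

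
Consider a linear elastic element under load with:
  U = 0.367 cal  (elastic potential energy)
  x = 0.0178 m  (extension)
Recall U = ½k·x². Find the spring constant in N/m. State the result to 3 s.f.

9690 N/m

Rearranging U = ½k·x² for k: k = 2U/x².
U = 0.367 cal = 1.536 J; x = 0.0178 m.
k = 9693 N/m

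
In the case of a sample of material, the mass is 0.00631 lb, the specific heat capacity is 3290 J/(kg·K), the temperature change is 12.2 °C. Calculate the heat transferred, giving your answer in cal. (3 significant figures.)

27.5 cal

Q is given directly by: Q = mcΔT.
m = 0.00631 lb = 0.002862 kg; c = 3290 J/(kg·K); ΔT = 12.2 °C = 12.20 K.
Q = 114.9 J
114.9 J × (1 cal / 4.184 J) = 27.46 cal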